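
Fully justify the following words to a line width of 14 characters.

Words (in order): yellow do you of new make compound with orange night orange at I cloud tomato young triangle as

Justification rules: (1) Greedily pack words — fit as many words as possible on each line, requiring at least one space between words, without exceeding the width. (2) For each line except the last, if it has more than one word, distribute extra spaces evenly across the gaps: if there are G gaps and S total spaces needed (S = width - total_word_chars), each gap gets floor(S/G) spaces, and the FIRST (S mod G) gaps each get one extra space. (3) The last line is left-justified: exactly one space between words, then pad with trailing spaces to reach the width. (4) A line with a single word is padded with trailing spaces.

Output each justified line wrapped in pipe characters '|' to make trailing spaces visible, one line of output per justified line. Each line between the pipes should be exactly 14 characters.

Answer: |yellow  do you|
|of   new  make|
|compound  with|
|orange   night|
|orange   at  I|
|cloud   tomato|
|young triangle|
|as            |

Derivation:
Line 1: ['yellow', 'do', 'you'] (min_width=13, slack=1)
Line 2: ['of', 'new', 'make'] (min_width=11, slack=3)
Line 3: ['compound', 'with'] (min_width=13, slack=1)
Line 4: ['orange', 'night'] (min_width=12, slack=2)
Line 5: ['orange', 'at', 'I'] (min_width=11, slack=3)
Line 6: ['cloud', 'tomato'] (min_width=12, slack=2)
Line 7: ['young', 'triangle'] (min_width=14, slack=0)
Line 8: ['as'] (min_width=2, slack=12)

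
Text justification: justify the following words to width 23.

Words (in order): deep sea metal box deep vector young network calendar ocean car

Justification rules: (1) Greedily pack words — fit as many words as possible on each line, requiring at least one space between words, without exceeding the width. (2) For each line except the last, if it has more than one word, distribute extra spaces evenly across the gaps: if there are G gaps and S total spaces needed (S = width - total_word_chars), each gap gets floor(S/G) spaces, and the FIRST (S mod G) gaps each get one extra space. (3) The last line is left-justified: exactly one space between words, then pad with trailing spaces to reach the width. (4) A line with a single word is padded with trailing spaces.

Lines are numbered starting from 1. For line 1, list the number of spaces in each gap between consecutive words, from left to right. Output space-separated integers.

Answer: 1 1 1 1

Derivation:
Line 1: ['deep', 'sea', 'metal', 'box', 'deep'] (min_width=23, slack=0)
Line 2: ['vector', 'young', 'network'] (min_width=20, slack=3)
Line 3: ['calendar', 'ocean', 'car'] (min_width=18, slack=5)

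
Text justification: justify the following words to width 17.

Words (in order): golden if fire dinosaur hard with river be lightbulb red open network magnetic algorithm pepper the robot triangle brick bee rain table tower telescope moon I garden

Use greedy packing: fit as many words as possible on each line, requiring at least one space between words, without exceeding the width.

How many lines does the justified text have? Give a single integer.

Answer: 12

Derivation:
Line 1: ['golden', 'if', 'fire'] (min_width=14, slack=3)
Line 2: ['dinosaur', 'hard'] (min_width=13, slack=4)
Line 3: ['with', 'river', 'be'] (min_width=13, slack=4)
Line 4: ['lightbulb', 'red'] (min_width=13, slack=4)
Line 5: ['open', 'network'] (min_width=12, slack=5)
Line 6: ['magnetic'] (min_width=8, slack=9)
Line 7: ['algorithm', 'pepper'] (min_width=16, slack=1)
Line 8: ['the', 'robot'] (min_width=9, slack=8)
Line 9: ['triangle', 'brick'] (min_width=14, slack=3)
Line 10: ['bee', 'rain', 'table'] (min_width=14, slack=3)
Line 11: ['tower', 'telescope'] (min_width=15, slack=2)
Line 12: ['moon', 'I', 'garden'] (min_width=13, slack=4)
Total lines: 12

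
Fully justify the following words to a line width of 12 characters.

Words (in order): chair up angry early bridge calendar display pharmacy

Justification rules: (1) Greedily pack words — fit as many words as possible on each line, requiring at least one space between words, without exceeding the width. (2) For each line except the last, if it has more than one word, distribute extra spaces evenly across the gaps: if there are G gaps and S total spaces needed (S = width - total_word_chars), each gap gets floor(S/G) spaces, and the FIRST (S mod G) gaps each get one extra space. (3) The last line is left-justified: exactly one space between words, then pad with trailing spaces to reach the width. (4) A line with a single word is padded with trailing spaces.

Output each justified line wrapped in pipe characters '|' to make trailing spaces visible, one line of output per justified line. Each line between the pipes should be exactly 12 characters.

Answer: |chair     up|
|angry  early|
|bridge      |
|calendar    |
|display     |
|pharmacy    |

Derivation:
Line 1: ['chair', 'up'] (min_width=8, slack=4)
Line 2: ['angry', 'early'] (min_width=11, slack=1)
Line 3: ['bridge'] (min_width=6, slack=6)
Line 4: ['calendar'] (min_width=8, slack=4)
Line 5: ['display'] (min_width=7, slack=5)
Line 6: ['pharmacy'] (min_width=8, slack=4)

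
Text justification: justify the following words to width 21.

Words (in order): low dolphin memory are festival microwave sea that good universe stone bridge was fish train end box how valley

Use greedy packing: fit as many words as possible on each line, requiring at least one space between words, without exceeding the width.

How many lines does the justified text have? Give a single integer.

Line 1: ['low', 'dolphin', 'memory'] (min_width=18, slack=3)
Line 2: ['are', 'festival'] (min_width=12, slack=9)
Line 3: ['microwave', 'sea', 'that'] (min_width=18, slack=3)
Line 4: ['good', 'universe', 'stone'] (min_width=19, slack=2)
Line 5: ['bridge', 'was', 'fish', 'train'] (min_width=21, slack=0)
Line 6: ['end', 'box', 'how', 'valley'] (min_width=18, slack=3)
Total lines: 6

Answer: 6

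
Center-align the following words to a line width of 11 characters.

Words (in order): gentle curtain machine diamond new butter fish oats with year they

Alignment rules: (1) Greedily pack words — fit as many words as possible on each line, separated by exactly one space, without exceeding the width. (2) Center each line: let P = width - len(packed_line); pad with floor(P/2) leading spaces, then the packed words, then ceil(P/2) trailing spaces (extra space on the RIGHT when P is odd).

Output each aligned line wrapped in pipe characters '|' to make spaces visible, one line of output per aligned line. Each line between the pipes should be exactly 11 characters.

Line 1: ['gentle'] (min_width=6, slack=5)
Line 2: ['curtain'] (min_width=7, slack=4)
Line 3: ['machine'] (min_width=7, slack=4)
Line 4: ['diamond', 'new'] (min_width=11, slack=0)
Line 5: ['butter', 'fish'] (min_width=11, slack=0)
Line 6: ['oats', 'with'] (min_width=9, slack=2)
Line 7: ['year', 'they'] (min_width=9, slack=2)

Answer: |  gentle   |
|  curtain  |
|  machine  |
|diamond new|
|butter fish|
| oats with |
| year they |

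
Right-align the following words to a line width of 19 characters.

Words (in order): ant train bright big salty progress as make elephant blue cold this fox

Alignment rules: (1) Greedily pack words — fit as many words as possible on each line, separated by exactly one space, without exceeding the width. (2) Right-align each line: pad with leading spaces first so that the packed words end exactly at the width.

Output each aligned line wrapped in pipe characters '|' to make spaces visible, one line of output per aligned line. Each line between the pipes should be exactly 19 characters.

Line 1: ['ant', 'train', 'bright'] (min_width=16, slack=3)
Line 2: ['big', 'salty', 'progress'] (min_width=18, slack=1)
Line 3: ['as', 'make', 'elephant'] (min_width=16, slack=3)
Line 4: ['blue', 'cold', 'this', 'fox'] (min_width=18, slack=1)

Answer: |   ant train bright|
| big salty progress|
|   as make elephant|
| blue cold this fox|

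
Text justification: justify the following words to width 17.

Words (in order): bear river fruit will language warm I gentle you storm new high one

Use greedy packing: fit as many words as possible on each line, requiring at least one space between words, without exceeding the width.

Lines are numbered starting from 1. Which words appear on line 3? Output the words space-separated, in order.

Line 1: ['bear', 'river', 'fruit'] (min_width=16, slack=1)
Line 2: ['will', 'language'] (min_width=13, slack=4)
Line 3: ['warm', 'I', 'gentle', 'you'] (min_width=17, slack=0)
Line 4: ['storm', 'new', 'high'] (min_width=14, slack=3)
Line 5: ['one'] (min_width=3, slack=14)

Answer: warm I gentle you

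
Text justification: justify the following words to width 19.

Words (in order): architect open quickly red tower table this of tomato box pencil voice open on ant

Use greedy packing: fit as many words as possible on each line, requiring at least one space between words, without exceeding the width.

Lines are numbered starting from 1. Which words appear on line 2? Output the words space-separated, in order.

Answer: quickly red tower

Derivation:
Line 1: ['architect', 'open'] (min_width=14, slack=5)
Line 2: ['quickly', 'red', 'tower'] (min_width=17, slack=2)
Line 3: ['table', 'this', 'of'] (min_width=13, slack=6)
Line 4: ['tomato', 'box', 'pencil'] (min_width=17, slack=2)
Line 5: ['voice', 'open', 'on', 'ant'] (min_width=17, slack=2)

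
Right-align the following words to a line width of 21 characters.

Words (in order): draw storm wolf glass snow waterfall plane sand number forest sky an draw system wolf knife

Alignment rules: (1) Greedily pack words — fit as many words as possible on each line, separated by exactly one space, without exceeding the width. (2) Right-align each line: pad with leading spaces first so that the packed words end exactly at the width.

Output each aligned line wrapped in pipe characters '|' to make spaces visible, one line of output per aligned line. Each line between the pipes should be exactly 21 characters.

Line 1: ['draw', 'storm', 'wolf', 'glass'] (min_width=21, slack=0)
Line 2: ['snow', 'waterfall', 'plane'] (min_width=20, slack=1)
Line 3: ['sand', 'number', 'forest'] (min_width=18, slack=3)
Line 4: ['sky', 'an', 'draw', 'system'] (min_width=18, slack=3)
Line 5: ['wolf', 'knife'] (min_width=10, slack=11)

Answer: |draw storm wolf glass|
| snow waterfall plane|
|   sand number forest|
|   sky an draw system|
|           wolf knife|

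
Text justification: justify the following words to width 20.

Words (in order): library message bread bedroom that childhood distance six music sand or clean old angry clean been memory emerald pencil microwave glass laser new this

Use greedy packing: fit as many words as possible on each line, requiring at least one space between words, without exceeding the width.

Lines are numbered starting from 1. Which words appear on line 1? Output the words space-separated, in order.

Answer: library message

Derivation:
Line 1: ['library', 'message'] (min_width=15, slack=5)
Line 2: ['bread', 'bedroom', 'that'] (min_width=18, slack=2)
Line 3: ['childhood', 'distance'] (min_width=18, slack=2)
Line 4: ['six', 'music', 'sand', 'or'] (min_width=17, slack=3)
Line 5: ['clean', 'old', 'angry'] (min_width=15, slack=5)
Line 6: ['clean', 'been', 'memory'] (min_width=17, slack=3)
Line 7: ['emerald', 'pencil'] (min_width=14, slack=6)
Line 8: ['microwave', 'glass'] (min_width=15, slack=5)
Line 9: ['laser', 'new', 'this'] (min_width=14, slack=6)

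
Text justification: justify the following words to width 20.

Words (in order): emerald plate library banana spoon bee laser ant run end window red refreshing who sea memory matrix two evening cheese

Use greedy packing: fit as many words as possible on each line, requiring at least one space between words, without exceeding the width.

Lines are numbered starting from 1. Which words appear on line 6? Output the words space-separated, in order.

Line 1: ['emerald', 'plate'] (min_width=13, slack=7)
Line 2: ['library', 'banana', 'spoon'] (min_width=20, slack=0)
Line 3: ['bee', 'laser', 'ant', 'run'] (min_width=17, slack=3)
Line 4: ['end', 'window', 'red'] (min_width=14, slack=6)
Line 5: ['refreshing', 'who', 'sea'] (min_width=18, slack=2)
Line 6: ['memory', 'matrix', 'two'] (min_width=17, slack=3)
Line 7: ['evening', 'cheese'] (min_width=14, slack=6)

Answer: memory matrix two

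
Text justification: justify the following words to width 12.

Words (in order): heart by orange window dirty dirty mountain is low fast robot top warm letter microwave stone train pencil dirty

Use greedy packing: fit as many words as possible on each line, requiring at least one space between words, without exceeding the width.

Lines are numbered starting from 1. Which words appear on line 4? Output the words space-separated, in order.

Line 1: ['heart', 'by'] (min_width=8, slack=4)
Line 2: ['orange'] (min_width=6, slack=6)
Line 3: ['window', 'dirty'] (min_width=12, slack=0)
Line 4: ['dirty'] (min_width=5, slack=7)
Line 5: ['mountain', 'is'] (min_width=11, slack=1)
Line 6: ['low', 'fast'] (min_width=8, slack=4)
Line 7: ['robot', 'top'] (min_width=9, slack=3)
Line 8: ['warm', 'letter'] (min_width=11, slack=1)
Line 9: ['microwave'] (min_width=9, slack=3)
Line 10: ['stone', 'train'] (min_width=11, slack=1)
Line 11: ['pencil', 'dirty'] (min_width=12, slack=0)

Answer: dirty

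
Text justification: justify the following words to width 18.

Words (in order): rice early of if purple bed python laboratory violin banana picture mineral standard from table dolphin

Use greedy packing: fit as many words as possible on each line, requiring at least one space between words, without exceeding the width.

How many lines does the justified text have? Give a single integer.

Line 1: ['rice', 'early', 'of', 'if'] (min_width=16, slack=2)
Line 2: ['purple', 'bed', 'python'] (min_width=17, slack=1)
Line 3: ['laboratory', 'violin'] (min_width=17, slack=1)
Line 4: ['banana', 'picture'] (min_width=14, slack=4)
Line 5: ['mineral', 'standard'] (min_width=16, slack=2)
Line 6: ['from', 'table', 'dolphin'] (min_width=18, slack=0)
Total lines: 6

Answer: 6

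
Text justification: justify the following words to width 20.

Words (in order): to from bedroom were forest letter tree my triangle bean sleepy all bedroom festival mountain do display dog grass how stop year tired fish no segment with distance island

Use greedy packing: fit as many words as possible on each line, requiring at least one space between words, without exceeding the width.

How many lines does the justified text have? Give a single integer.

Answer: 9

Derivation:
Line 1: ['to', 'from', 'bedroom', 'were'] (min_width=20, slack=0)
Line 2: ['forest', 'letter', 'tree'] (min_width=18, slack=2)
Line 3: ['my', 'triangle', 'bean'] (min_width=16, slack=4)
Line 4: ['sleepy', 'all', 'bedroom'] (min_width=18, slack=2)
Line 5: ['festival', 'mountain', 'do'] (min_width=20, slack=0)
Line 6: ['display', 'dog', 'grass'] (min_width=17, slack=3)
Line 7: ['how', 'stop', 'year', 'tired'] (min_width=19, slack=1)
Line 8: ['fish', 'no', 'segment', 'with'] (min_width=20, slack=0)
Line 9: ['distance', 'island'] (min_width=15, slack=5)
Total lines: 9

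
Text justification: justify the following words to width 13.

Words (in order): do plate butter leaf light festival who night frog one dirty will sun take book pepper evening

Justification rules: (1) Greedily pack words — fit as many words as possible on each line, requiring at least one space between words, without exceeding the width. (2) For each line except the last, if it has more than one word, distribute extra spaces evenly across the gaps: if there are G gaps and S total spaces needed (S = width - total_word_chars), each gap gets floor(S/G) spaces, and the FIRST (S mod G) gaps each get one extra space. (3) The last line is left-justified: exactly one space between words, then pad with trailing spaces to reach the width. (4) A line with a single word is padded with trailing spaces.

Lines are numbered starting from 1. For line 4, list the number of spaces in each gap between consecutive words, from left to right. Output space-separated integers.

Line 1: ['do', 'plate'] (min_width=8, slack=5)
Line 2: ['butter', 'leaf'] (min_width=11, slack=2)
Line 3: ['light'] (min_width=5, slack=8)
Line 4: ['festival', 'who'] (min_width=12, slack=1)
Line 5: ['night', 'frog'] (min_width=10, slack=3)
Line 6: ['one', 'dirty'] (min_width=9, slack=4)
Line 7: ['will', 'sun', 'take'] (min_width=13, slack=0)
Line 8: ['book', 'pepper'] (min_width=11, slack=2)
Line 9: ['evening'] (min_width=7, slack=6)

Answer: 2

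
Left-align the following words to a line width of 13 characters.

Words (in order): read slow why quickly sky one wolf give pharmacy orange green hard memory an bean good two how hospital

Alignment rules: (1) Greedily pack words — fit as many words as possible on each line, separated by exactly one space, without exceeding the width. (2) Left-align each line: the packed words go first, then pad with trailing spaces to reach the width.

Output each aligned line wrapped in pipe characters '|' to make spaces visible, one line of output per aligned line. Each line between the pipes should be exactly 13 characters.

Answer: |read slow why|
|quickly sky  |
|one wolf give|
|pharmacy     |
|orange green |
|hard memory  |
|an bean good |
|two how      |
|hospital     |

Derivation:
Line 1: ['read', 'slow', 'why'] (min_width=13, slack=0)
Line 2: ['quickly', 'sky'] (min_width=11, slack=2)
Line 3: ['one', 'wolf', 'give'] (min_width=13, slack=0)
Line 4: ['pharmacy'] (min_width=8, slack=5)
Line 5: ['orange', 'green'] (min_width=12, slack=1)
Line 6: ['hard', 'memory'] (min_width=11, slack=2)
Line 7: ['an', 'bean', 'good'] (min_width=12, slack=1)
Line 8: ['two', 'how'] (min_width=7, slack=6)
Line 9: ['hospital'] (min_width=8, slack=5)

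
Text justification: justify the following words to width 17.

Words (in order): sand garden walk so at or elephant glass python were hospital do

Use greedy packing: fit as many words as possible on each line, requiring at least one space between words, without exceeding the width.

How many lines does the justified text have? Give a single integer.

Line 1: ['sand', 'garden', 'walk'] (min_width=16, slack=1)
Line 2: ['so', 'at', 'or', 'elephant'] (min_width=17, slack=0)
Line 3: ['glass', 'python', 'were'] (min_width=17, slack=0)
Line 4: ['hospital', 'do'] (min_width=11, slack=6)
Total lines: 4

Answer: 4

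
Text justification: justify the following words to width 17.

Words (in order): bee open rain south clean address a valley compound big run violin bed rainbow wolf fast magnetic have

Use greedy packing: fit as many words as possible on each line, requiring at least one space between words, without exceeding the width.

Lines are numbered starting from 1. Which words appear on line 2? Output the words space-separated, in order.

Line 1: ['bee', 'open', 'rain'] (min_width=13, slack=4)
Line 2: ['south', 'clean'] (min_width=11, slack=6)
Line 3: ['address', 'a', 'valley'] (min_width=16, slack=1)
Line 4: ['compound', 'big', 'run'] (min_width=16, slack=1)
Line 5: ['violin', 'bed'] (min_width=10, slack=7)
Line 6: ['rainbow', 'wolf', 'fast'] (min_width=17, slack=0)
Line 7: ['magnetic', 'have'] (min_width=13, slack=4)

Answer: south clean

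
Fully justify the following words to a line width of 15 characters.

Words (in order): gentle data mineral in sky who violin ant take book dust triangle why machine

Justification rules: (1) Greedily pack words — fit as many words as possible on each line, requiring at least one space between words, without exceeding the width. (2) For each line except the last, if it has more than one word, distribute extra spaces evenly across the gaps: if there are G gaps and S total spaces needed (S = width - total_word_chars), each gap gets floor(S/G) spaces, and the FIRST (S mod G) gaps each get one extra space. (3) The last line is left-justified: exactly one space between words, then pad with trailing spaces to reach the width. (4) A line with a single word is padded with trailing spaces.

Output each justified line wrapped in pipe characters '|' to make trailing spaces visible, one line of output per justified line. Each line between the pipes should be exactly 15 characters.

Line 1: ['gentle', 'data'] (min_width=11, slack=4)
Line 2: ['mineral', 'in', 'sky'] (min_width=14, slack=1)
Line 3: ['who', 'violin', 'ant'] (min_width=14, slack=1)
Line 4: ['take', 'book', 'dust'] (min_width=14, slack=1)
Line 5: ['triangle', 'why'] (min_width=12, slack=3)
Line 6: ['machine'] (min_width=7, slack=8)

Answer: |gentle     data|
|mineral  in sky|
|who  violin ant|
|take  book dust|
|triangle    why|
|machine        |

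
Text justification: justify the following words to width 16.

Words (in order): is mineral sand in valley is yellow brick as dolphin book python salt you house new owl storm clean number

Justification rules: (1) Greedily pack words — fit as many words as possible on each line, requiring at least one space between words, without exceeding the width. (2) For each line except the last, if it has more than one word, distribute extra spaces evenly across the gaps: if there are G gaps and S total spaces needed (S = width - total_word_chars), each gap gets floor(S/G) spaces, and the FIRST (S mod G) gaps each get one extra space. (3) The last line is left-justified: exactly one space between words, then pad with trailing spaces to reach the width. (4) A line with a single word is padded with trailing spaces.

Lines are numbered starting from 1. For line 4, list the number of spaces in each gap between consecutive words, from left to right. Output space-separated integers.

Line 1: ['is', 'mineral', 'sand'] (min_width=15, slack=1)
Line 2: ['in', 'valley', 'is'] (min_width=12, slack=4)
Line 3: ['yellow', 'brick', 'as'] (min_width=15, slack=1)
Line 4: ['dolphin', 'book'] (min_width=12, slack=4)
Line 5: ['python', 'salt', 'you'] (min_width=15, slack=1)
Line 6: ['house', 'new', 'owl'] (min_width=13, slack=3)
Line 7: ['storm', 'clean'] (min_width=11, slack=5)
Line 8: ['number'] (min_width=6, slack=10)

Answer: 5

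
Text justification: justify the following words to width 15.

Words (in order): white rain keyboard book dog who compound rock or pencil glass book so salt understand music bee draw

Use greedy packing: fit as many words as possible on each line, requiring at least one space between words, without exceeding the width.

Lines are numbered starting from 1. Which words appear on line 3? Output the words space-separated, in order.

Line 1: ['white', 'rain'] (min_width=10, slack=5)
Line 2: ['keyboard', 'book'] (min_width=13, slack=2)
Line 3: ['dog', 'who'] (min_width=7, slack=8)
Line 4: ['compound', 'rock'] (min_width=13, slack=2)
Line 5: ['or', 'pencil', 'glass'] (min_width=15, slack=0)
Line 6: ['book', 'so', 'salt'] (min_width=12, slack=3)
Line 7: ['understand'] (min_width=10, slack=5)
Line 8: ['music', 'bee', 'draw'] (min_width=14, slack=1)

Answer: dog who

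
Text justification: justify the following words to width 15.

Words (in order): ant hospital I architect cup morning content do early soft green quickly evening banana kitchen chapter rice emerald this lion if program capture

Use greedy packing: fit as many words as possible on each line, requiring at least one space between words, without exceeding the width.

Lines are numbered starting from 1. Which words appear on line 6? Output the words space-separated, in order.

Line 1: ['ant', 'hospital', 'I'] (min_width=14, slack=1)
Line 2: ['architect', 'cup'] (min_width=13, slack=2)
Line 3: ['morning', 'content'] (min_width=15, slack=0)
Line 4: ['do', 'early', 'soft'] (min_width=13, slack=2)
Line 5: ['green', 'quickly'] (min_width=13, slack=2)
Line 6: ['evening', 'banana'] (min_width=14, slack=1)
Line 7: ['kitchen', 'chapter'] (min_width=15, slack=0)
Line 8: ['rice', 'emerald'] (min_width=12, slack=3)
Line 9: ['this', 'lion', 'if'] (min_width=12, slack=3)
Line 10: ['program', 'capture'] (min_width=15, slack=0)

Answer: evening banana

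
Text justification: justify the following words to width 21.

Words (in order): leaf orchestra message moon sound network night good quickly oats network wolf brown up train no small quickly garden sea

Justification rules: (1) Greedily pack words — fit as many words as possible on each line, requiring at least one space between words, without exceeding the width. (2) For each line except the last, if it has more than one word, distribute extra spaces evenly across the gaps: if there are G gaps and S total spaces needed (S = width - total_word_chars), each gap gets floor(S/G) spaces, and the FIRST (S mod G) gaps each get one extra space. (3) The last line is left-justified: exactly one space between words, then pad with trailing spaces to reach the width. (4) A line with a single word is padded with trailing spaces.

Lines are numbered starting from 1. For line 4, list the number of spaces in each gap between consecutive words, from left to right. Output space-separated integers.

Line 1: ['leaf', 'orchestra'] (min_width=14, slack=7)
Line 2: ['message', 'moon', 'sound'] (min_width=18, slack=3)
Line 3: ['network', 'night', 'good'] (min_width=18, slack=3)
Line 4: ['quickly', 'oats', 'network'] (min_width=20, slack=1)
Line 5: ['wolf', 'brown', 'up', 'train'] (min_width=19, slack=2)
Line 6: ['no', 'small', 'quickly'] (min_width=16, slack=5)
Line 7: ['garden', 'sea'] (min_width=10, slack=11)

Answer: 2 1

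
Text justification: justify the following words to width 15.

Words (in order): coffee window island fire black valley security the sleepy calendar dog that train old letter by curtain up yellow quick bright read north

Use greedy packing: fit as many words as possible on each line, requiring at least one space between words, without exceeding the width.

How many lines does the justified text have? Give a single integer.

Answer: 11

Derivation:
Line 1: ['coffee', 'window'] (min_width=13, slack=2)
Line 2: ['island', 'fire'] (min_width=11, slack=4)
Line 3: ['black', 'valley'] (min_width=12, slack=3)
Line 4: ['security', 'the'] (min_width=12, slack=3)
Line 5: ['sleepy', 'calendar'] (min_width=15, slack=0)
Line 6: ['dog', 'that', 'train'] (min_width=14, slack=1)
Line 7: ['old', 'letter', 'by'] (min_width=13, slack=2)
Line 8: ['curtain', 'up'] (min_width=10, slack=5)
Line 9: ['yellow', 'quick'] (min_width=12, slack=3)
Line 10: ['bright', 'read'] (min_width=11, slack=4)
Line 11: ['north'] (min_width=5, slack=10)
Total lines: 11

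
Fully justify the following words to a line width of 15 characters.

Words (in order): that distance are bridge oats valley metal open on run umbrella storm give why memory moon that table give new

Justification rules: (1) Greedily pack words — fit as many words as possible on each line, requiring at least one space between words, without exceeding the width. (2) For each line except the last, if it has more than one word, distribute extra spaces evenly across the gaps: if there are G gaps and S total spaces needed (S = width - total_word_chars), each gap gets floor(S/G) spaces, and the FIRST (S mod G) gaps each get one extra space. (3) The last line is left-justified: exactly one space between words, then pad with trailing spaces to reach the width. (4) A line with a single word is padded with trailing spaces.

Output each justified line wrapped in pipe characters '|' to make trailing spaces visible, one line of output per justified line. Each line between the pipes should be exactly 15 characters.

Answer: |that   distance|
|are bridge oats|
|valley    metal|
|open   on   run|
|umbrella  storm|
|give why memory|
|moon that table|
|give new       |

Derivation:
Line 1: ['that', 'distance'] (min_width=13, slack=2)
Line 2: ['are', 'bridge', 'oats'] (min_width=15, slack=0)
Line 3: ['valley', 'metal'] (min_width=12, slack=3)
Line 4: ['open', 'on', 'run'] (min_width=11, slack=4)
Line 5: ['umbrella', 'storm'] (min_width=14, slack=1)
Line 6: ['give', 'why', 'memory'] (min_width=15, slack=0)
Line 7: ['moon', 'that', 'table'] (min_width=15, slack=0)
Line 8: ['give', 'new'] (min_width=8, slack=7)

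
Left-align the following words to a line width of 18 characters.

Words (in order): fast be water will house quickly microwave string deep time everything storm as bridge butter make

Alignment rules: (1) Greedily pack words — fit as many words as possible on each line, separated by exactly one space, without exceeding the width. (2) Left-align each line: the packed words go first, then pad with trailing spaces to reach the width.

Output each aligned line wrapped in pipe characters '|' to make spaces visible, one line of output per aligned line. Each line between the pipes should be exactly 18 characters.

Line 1: ['fast', 'be', 'water', 'will'] (min_width=18, slack=0)
Line 2: ['house', 'quickly'] (min_width=13, slack=5)
Line 3: ['microwave', 'string'] (min_width=16, slack=2)
Line 4: ['deep', 'time'] (min_width=9, slack=9)
Line 5: ['everything', 'storm'] (min_width=16, slack=2)
Line 6: ['as', 'bridge', 'butter'] (min_width=16, slack=2)
Line 7: ['make'] (min_width=4, slack=14)

Answer: |fast be water will|
|house quickly     |
|microwave string  |
|deep time         |
|everything storm  |
|as bridge butter  |
|make              |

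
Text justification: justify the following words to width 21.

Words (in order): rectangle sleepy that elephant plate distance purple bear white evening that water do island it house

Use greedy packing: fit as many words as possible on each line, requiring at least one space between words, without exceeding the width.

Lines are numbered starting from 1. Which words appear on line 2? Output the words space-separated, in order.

Answer: elephant plate

Derivation:
Line 1: ['rectangle', 'sleepy', 'that'] (min_width=21, slack=0)
Line 2: ['elephant', 'plate'] (min_width=14, slack=7)
Line 3: ['distance', 'purple', 'bear'] (min_width=20, slack=1)
Line 4: ['white', 'evening', 'that'] (min_width=18, slack=3)
Line 5: ['water', 'do', 'island', 'it'] (min_width=18, slack=3)
Line 6: ['house'] (min_width=5, slack=16)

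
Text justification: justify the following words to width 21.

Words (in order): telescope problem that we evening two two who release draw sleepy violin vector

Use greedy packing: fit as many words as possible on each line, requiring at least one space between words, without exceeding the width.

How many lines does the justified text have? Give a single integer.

Line 1: ['telescope', 'problem'] (min_width=17, slack=4)
Line 2: ['that', 'we', 'evening', 'two'] (min_width=19, slack=2)
Line 3: ['two', 'who', 'release', 'draw'] (min_width=20, slack=1)
Line 4: ['sleepy', 'violin', 'vector'] (min_width=20, slack=1)
Total lines: 4

Answer: 4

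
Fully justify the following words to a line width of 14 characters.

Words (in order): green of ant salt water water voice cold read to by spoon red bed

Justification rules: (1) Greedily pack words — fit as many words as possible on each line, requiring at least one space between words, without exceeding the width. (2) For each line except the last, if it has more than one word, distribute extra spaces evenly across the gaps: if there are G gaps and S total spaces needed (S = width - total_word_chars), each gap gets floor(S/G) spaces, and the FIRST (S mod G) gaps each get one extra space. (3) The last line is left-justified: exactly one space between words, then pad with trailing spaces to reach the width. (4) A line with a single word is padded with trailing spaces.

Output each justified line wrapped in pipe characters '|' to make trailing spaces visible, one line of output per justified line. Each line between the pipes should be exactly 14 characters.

Line 1: ['green', 'of', 'ant'] (min_width=12, slack=2)
Line 2: ['salt', 'water'] (min_width=10, slack=4)
Line 3: ['water', 'voice'] (min_width=11, slack=3)
Line 4: ['cold', 'read', 'to'] (min_width=12, slack=2)
Line 5: ['by', 'spoon', 'red'] (min_width=12, slack=2)
Line 6: ['bed'] (min_width=3, slack=11)

Answer: |green  of  ant|
|salt     water|
|water    voice|
|cold  read  to|
|by  spoon  red|
|bed           |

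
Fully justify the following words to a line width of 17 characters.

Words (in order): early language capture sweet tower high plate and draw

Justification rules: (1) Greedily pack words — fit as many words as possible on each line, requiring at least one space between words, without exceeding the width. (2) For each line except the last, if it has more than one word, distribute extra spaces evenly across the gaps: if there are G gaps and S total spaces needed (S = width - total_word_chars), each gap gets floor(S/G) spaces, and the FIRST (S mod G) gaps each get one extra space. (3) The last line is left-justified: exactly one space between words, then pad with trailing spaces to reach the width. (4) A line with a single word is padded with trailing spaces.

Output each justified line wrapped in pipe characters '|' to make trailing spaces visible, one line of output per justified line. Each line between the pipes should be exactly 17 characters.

Line 1: ['early', 'language'] (min_width=14, slack=3)
Line 2: ['capture', 'sweet'] (min_width=13, slack=4)
Line 3: ['tower', 'high', 'plate'] (min_width=16, slack=1)
Line 4: ['and', 'draw'] (min_width=8, slack=9)

Answer: |early    language|
|capture     sweet|
|tower  high plate|
|and draw         |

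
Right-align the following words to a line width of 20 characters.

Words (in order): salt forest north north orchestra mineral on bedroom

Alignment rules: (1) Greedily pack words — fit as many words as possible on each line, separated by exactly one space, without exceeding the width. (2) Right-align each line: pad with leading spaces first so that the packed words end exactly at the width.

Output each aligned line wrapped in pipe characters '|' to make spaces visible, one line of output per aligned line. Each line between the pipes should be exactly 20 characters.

Answer: |   salt forest north|
|     north orchestra|
|  mineral on bedroom|

Derivation:
Line 1: ['salt', 'forest', 'north'] (min_width=17, slack=3)
Line 2: ['north', 'orchestra'] (min_width=15, slack=5)
Line 3: ['mineral', 'on', 'bedroom'] (min_width=18, slack=2)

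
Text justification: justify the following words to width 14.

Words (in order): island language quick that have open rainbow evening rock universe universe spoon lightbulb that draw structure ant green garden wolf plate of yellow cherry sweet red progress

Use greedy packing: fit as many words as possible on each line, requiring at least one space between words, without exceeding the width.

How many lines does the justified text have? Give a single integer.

Line 1: ['island'] (min_width=6, slack=8)
Line 2: ['language', 'quick'] (min_width=14, slack=0)
Line 3: ['that', 'have', 'open'] (min_width=14, slack=0)
Line 4: ['rainbow'] (min_width=7, slack=7)
Line 5: ['evening', 'rock'] (min_width=12, slack=2)
Line 6: ['universe'] (min_width=8, slack=6)
Line 7: ['universe', 'spoon'] (min_width=14, slack=0)
Line 8: ['lightbulb', 'that'] (min_width=14, slack=0)
Line 9: ['draw', 'structure'] (min_width=14, slack=0)
Line 10: ['ant', 'green'] (min_width=9, slack=5)
Line 11: ['garden', 'wolf'] (min_width=11, slack=3)
Line 12: ['plate', 'of'] (min_width=8, slack=6)
Line 13: ['yellow', 'cherry'] (min_width=13, slack=1)
Line 14: ['sweet', 'red'] (min_width=9, slack=5)
Line 15: ['progress'] (min_width=8, slack=6)
Total lines: 15

Answer: 15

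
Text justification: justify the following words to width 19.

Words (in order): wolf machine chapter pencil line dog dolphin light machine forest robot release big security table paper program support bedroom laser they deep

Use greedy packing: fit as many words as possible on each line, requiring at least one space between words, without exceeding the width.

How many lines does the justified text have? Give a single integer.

Line 1: ['wolf', 'machine'] (min_width=12, slack=7)
Line 2: ['chapter', 'pencil', 'line'] (min_width=19, slack=0)
Line 3: ['dog', 'dolphin', 'light'] (min_width=17, slack=2)
Line 4: ['machine', 'forest'] (min_width=14, slack=5)
Line 5: ['robot', 'release', 'big'] (min_width=17, slack=2)
Line 6: ['security', 'table'] (min_width=14, slack=5)
Line 7: ['paper', 'program'] (min_width=13, slack=6)
Line 8: ['support', 'bedroom'] (min_width=15, slack=4)
Line 9: ['laser', 'they', 'deep'] (min_width=15, slack=4)
Total lines: 9

Answer: 9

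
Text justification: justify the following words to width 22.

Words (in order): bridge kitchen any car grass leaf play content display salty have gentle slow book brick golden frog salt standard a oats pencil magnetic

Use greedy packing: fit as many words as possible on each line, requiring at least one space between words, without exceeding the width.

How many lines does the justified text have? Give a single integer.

Line 1: ['bridge', 'kitchen', 'any', 'car'] (min_width=22, slack=0)
Line 2: ['grass', 'leaf', 'play'] (min_width=15, slack=7)
Line 3: ['content', 'display', 'salty'] (min_width=21, slack=1)
Line 4: ['have', 'gentle', 'slow', 'book'] (min_width=21, slack=1)
Line 5: ['brick', 'golden', 'frog', 'salt'] (min_width=22, slack=0)
Line 6: ['standard', 'a', 'oats', 'pencil'] (min_width=22, slack=0)
Line 7: ['magnetic'] (min_width=8, slack=14)
Total lines: 7

Answer: 7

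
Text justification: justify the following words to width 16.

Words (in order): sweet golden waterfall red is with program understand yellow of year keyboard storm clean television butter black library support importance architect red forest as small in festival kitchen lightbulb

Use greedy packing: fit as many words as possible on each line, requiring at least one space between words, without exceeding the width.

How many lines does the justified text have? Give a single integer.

Line 1: ['sweet', 'golden'] (min_width=12, slack=4)
Line 2: ['waterfall', 'red', 'is'] (min_width=16, slack=0)
Line 3: ['with', 'program'] (min_width=12, slack=4)
Line 4: ['understand'] (min_width=10, slack=6)
Line 5: ['yellow', 'of', 'year'] (min_width=14, slack=2)
Line 6: ['keyboard', 'storm'] (min_width=14, slack=2)
Line 7: ['clean', 'television'] (min_width=16, slack=0)
Line 8: ['butter', 'black'] (min_width=12, slack=4)
Line 9: ['library', 'support'] (min_width=15, slack=1)
Line 10: ['importance'] (min_width=10, slack=6)
Line 11: ['architect', 'red'] (min_width=13, slack=3)
Line 12: ['forest', 'as', 'small'] (min_width=15, slack=1)
Line 13: ['in', 'festival'] (min_width=11, slack=5)
Line 14: ['kitchen'] (min_width=7, slack=9)
Line 15: ['lightbulb'] (min_width=9, slack=7)
Total lines: 15

Answer: 15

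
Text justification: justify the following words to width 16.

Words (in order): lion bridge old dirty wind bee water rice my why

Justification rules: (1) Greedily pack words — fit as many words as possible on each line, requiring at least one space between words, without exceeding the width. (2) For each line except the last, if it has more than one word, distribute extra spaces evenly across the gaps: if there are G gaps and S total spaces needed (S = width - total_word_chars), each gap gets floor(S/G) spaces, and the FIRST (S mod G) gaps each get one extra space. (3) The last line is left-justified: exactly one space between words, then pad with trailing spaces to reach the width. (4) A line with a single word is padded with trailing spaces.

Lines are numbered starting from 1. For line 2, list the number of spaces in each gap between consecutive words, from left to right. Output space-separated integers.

Answer: 2 2

Derivation:
Line 1: ['lion', 'bridge', 'old'] (min_width=15, slack=1)
Line 2: ['dirty', 'wind', 'bee'] (min_width=14, slack=2)
Line 3: ['water', 'rice', 'my'] (min_width=13, slack=3)
Line 4: ['why'] (min_width=3, slack=13)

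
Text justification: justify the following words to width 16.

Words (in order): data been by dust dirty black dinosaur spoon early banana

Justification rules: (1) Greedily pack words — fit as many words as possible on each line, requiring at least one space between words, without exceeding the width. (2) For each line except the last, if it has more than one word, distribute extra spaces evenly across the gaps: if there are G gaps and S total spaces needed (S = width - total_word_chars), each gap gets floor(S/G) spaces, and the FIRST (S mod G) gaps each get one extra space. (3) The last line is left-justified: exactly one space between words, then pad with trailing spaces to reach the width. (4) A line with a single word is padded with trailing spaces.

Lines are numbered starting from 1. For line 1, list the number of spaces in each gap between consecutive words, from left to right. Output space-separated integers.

Answer: 3 3

Derivation:
Line 1: ['data', 'been', 'by'] (min_width=12, slack=4)
Line 2: ['dust', 'dirty', 'black'] (min_width=16, slack=0)
Line 3: ['dinosaur', 'spoon'] (min_width=14, slack=2)
Line 4: ['early', 'banana'] (min_width=12, slack=4)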